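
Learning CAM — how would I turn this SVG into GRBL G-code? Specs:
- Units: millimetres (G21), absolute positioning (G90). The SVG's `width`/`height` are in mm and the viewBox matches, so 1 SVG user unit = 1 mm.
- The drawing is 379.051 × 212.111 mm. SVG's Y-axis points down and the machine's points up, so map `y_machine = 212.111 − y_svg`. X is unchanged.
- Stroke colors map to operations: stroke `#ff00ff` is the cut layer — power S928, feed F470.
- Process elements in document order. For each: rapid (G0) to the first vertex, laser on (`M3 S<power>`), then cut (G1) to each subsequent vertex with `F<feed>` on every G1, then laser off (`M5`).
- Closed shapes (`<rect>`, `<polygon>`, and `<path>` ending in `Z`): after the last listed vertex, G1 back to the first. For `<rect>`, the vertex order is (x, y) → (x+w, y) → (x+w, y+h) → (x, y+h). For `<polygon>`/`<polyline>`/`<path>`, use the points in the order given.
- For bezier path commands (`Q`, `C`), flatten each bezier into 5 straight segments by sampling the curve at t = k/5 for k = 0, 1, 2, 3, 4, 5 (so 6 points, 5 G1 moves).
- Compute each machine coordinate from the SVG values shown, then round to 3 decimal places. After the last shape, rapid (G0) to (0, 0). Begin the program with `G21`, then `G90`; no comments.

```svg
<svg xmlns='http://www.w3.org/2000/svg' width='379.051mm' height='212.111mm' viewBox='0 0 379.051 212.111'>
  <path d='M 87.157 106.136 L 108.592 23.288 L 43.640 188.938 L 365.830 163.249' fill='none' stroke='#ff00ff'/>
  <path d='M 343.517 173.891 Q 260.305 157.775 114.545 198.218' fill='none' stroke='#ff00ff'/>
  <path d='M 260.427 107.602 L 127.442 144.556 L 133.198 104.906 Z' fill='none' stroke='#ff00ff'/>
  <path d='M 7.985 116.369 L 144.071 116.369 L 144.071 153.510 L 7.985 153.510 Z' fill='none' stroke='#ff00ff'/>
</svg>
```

G21
G90
G0 X87.157 Y105.975
M3 S928
G1 X108.592 Y188.823 F470
G1 X43.640 Y23.173 F470
G1 X365.830 Y48.862 F470
M5
G0 X343.517 Y38.220
M3 S928
G1 X307.730 Y42.404 F470
G1 X266.940 Y42.063 F470
G1 X221.145 Y37.198 F470
G1 X170.347 Y27.808 F470
G1 X114.545 Y13.893 F470
M5
G0 X260.427 Y104.509
M3 S928
G1 X127.442 Y67.555 F470
G1 X133.198 Y107.205 F470
G1 X260.427 Y104.509 F470
M5
G0 X7.985 Y95.742
M3 S928
G1 X144.071 Y95.742 F470
G1 X144.071 Y58.601 F470
G1 X7.985 Y58.601 F470
G1 X7.985 Y95.742 F470
M5
G0 X0.000 Y0.000

1 u = 1 mm; y_m = 212.111 − y.

[1] `<path>` open polyline, #ff00ff→cut S928 F470: (87.157,105.975) → (108.592,188.823) → (43.640,23.173) → (365.830,48.862)

[2] `<path>` quadratic bezier, #ff00ff→cut S928 F470: (343.517,38.220) → (307.730,42.404) → (266.940,42.063) → (221.145,37.198) → (170.347,27.808) → (114.545,13.893)

[3] `<path>` closed polygon, #ff00ff→cut S928 F470: (260.427,104.509) → (127.442,67.555) → (133.198,107.205) → (260.427,104.509) (closed)

[4] `<path>` rectangle, #ff00ff→cut S928 F470: (7.985,95.742) → (144.071,95.742) → (144.071,58.601) → (7.985,58.601) → (7.985,95.742) (closed)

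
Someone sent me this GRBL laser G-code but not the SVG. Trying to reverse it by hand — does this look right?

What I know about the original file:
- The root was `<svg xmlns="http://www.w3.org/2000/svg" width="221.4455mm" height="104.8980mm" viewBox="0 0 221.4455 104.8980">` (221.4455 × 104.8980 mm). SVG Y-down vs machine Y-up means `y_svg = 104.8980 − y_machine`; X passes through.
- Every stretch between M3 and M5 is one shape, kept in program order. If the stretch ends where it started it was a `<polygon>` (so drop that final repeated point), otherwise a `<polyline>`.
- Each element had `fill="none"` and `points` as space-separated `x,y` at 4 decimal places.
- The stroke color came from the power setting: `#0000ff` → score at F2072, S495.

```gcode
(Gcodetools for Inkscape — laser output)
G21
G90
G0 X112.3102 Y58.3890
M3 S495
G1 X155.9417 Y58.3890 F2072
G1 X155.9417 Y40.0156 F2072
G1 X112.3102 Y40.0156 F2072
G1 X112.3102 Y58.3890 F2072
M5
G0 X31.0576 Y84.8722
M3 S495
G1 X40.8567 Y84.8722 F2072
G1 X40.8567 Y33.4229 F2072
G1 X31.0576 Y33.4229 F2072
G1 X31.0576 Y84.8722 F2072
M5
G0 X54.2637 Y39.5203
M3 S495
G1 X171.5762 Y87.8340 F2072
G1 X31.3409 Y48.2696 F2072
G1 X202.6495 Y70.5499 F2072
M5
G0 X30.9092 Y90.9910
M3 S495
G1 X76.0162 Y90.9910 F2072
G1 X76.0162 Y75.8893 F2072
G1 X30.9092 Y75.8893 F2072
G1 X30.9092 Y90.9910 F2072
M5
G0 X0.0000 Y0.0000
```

<svg xmlns="http://www.w3.org/2000/svg" width="221.4455mm" height="104.8980mm" viewBox="0 0 221.4455 104.8980">
  <polygon points="112.3102,46.5090 155.9417,46.5090 155.9417,64.8824 112.3102,64.8824" fill="none" stroke="#0000ff"/>
  <polygon points="31.0576,20.0258 40.8567,20.0258 40.8567,71.4751 31.0576,71.4751" fill="none" stroke="#0000ff"/>
  <polyline points="54.2637,65.3777 171.5762,17.0640 31.3409,56.6284 202.6495,34.3481" fill="none" stroke="#0000ff"/>
  <polygon points="30.9092,13.9070 76.0162,13.9070 76.0162,29.0087 30.9092,29.0087" fill="none" stroke="#0000ff"/>
</svg>

y_svg = 104.8980 − y_m. Every run uses S495, so all elements get stroke `#0000ff` (score).

[1] closed run; points: 112.3102,46.5090 155.9417,46.5090 155.9417,64.8824 112.3102,64.8824

[2] closed run; points: 31.0576,20.0258 40.8567,20.0258 40.8567,71.4751 31.0576,71.4751

[3] open run; points: 54.2637,65.3777 171.5762,17.0640 31.3409,56.6284 202.6495,34.3481

[4] closed run; points: 30.9092,13.9070 76.0162,13.9070 76.0162,29.0087 30.9092,29.0087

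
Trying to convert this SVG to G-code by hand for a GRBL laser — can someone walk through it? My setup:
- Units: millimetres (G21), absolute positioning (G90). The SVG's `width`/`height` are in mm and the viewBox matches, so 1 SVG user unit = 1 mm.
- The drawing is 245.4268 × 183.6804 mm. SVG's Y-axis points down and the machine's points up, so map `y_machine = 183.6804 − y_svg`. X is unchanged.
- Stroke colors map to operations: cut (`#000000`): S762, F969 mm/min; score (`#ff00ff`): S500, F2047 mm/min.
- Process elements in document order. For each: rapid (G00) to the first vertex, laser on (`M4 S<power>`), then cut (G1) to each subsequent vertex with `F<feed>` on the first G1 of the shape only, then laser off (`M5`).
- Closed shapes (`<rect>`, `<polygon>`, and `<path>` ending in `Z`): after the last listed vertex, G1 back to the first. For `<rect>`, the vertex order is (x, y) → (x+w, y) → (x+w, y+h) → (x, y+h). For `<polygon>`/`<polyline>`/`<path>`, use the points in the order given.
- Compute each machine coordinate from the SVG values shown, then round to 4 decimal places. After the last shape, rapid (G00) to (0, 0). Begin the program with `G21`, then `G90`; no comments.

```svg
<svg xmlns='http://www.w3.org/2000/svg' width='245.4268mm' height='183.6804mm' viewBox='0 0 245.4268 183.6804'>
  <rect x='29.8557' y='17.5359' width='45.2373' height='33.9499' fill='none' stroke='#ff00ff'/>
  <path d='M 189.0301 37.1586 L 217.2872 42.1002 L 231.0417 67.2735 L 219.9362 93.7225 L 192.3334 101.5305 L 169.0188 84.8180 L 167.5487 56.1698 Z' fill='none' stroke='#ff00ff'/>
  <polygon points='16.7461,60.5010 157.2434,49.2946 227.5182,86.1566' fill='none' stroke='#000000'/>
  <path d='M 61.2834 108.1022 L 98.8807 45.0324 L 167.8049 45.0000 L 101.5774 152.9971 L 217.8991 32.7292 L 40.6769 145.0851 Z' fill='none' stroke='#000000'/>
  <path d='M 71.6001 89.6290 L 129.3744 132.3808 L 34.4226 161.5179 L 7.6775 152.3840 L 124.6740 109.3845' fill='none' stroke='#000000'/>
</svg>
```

G21
G90
G00 X29.8557 Y166.1445
M4 S500
G1 X75.0930 Y166.1445 F2047
G1 X75.0930 Y132.1946
G1 X29.8557 Y132.1946
G1 X29.8557 Y166.1445
M5
G00 X189.0301 Y146.5218
M4 S500
G1 X217.2872 Y141.5802 F2047
G1 X231.0417 Y116.4069
G1 X219.9362 Y89.9579
G1 X192.3334 Y82.1499
G1 X169.0188 Y98.8624
G1 X167.5487 Y127.5106
G1 X189.0301 Y146.5218
M5
G00 X16.7461 Y123.1794
M4 S762
G1 X157.2434 Y134.3858 F969
G1 X227.5182 Y97.5238
G1 X16.7461 Y123.1794
M5
G00 X61.2834 Y75.5782
M4 S762
G1 X98.8807 Y138.6480 F969
G1 X167.8049 Y138.6804
G1 X101.5774 Y30.6833
G1 X217.8991 Y150.9512
G1 X40.6769 Y38.5953
G1 X61.2834 Y75.5782
M5
G00 X71.6001 Y94.0514
M4 S762
G1 X129.3744 Y51.2996 F969
G1 X34.4226 Y22.1625
G1 X7.6775 Y31.2964
G1 X124.6740 Y74.2959
M5
G00 X0.0000 Y0.0000

viewBox `0 0 245.4268 183.6804` with mm width/height → 1 unit = 1 mm. Flip: y_m = 183.6804 − y_svg.

**Shape 1** — `<rect>` rectangle, stroke `#ff00ff` → score (S500, F2047). Machine vertices: (29.8557,166.1445) → (75.0930,166.1445) → (75.0930,132.1946) → (29.8557,132.1946) → (29.8557,166.1445). Closed: final G1 returns to the first vertex.

**Shape 2** — `<path>` regular polygon, stroke `#ff00ff` → score (S500, F2047). Machine vertices: (189.0301,146.5218) → (217.2872,141.5802) → (231.0417,116.4069) → (219.9362,89.9579) → (192.3334,82.1499) → (169.0188,98.8624) → (167.5487,127.5106) → (189.0301,146.5218). Closed: final G1 returns to the first vertex.

**Shape 3** — `<polygon>` closed polygon, stroke `#000000` → cut (S762, F969). Machine vertices: (16.7461,123.1794) → (157.2434,134.3858) → (227.5182,97.5238) → (16.7461,123.1794). Closed: final G1 returns to the first vertex.

**Shape 4** — `<path>` closed polygon, stroke `#000000` → cut (S762, F969). Machine vertices: (61.2834,75.5782) → (98.8807,138.6480) → (167.8049,138.6804) → (101.5774,30.6833) → (217.8991,150.9512) → (40.6769,38.5953) → (61.2834,75.5782). Closed: final G1 returns to the first vertex.

**Shape 5** — `<path>` open polyline, stroke `#000000` → cut (S762, F969). Machine vertices: (71.6001,94.0514) → (129.3744,51.2996) → (34.4226,22.1625) → (7.6775,31.2964) → (124.6740,74.2959). Open path.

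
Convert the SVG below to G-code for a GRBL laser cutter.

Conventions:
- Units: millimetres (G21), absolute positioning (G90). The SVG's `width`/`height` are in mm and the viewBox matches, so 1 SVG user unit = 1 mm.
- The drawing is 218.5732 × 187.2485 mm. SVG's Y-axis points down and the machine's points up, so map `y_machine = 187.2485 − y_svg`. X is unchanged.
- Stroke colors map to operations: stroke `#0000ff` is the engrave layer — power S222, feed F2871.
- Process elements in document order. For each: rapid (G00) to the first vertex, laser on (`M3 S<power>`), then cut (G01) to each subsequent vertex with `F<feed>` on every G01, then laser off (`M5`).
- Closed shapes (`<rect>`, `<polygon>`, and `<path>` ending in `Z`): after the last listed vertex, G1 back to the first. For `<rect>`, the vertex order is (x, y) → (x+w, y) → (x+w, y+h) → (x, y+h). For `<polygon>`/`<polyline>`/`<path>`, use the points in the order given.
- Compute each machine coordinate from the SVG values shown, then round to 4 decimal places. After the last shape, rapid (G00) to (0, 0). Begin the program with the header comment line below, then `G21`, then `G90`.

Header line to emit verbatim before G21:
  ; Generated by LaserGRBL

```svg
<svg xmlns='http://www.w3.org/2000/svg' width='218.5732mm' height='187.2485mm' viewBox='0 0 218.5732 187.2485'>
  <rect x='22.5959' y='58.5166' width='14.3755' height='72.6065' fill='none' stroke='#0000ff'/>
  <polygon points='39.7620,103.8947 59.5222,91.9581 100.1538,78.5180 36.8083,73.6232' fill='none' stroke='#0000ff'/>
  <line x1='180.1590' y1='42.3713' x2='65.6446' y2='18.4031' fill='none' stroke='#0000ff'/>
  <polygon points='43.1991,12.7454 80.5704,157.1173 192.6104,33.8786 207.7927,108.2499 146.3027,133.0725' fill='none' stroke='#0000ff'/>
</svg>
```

; Generated by LaserGRBL
G21
G90
G00 X22.5959 Y128.7319
M3 S222
G01 X36.9714 Y128.7319 F2871
G01 X36.9714 Y56.1254 F2871
G01 X22.5959 Y56.1254 F2871
G01 X22.5959 Y128.7319 F2871
M5
G00 X39.7620 Y83.3538
M3 S222
G01 X59.5222 Y95.2904 F2871
G01 X100.1538 Y108.7305 F2871
G01 X36.8083 Y113.6253 F2871
G01 X39.7620 Y83.3538 F2871
M5
G00 X180.1590 Y144.8772
M3 S222
G01 X65.6446 Y168.8454 F2871
M5
G00 X43.1991 Y174.5031
M3 S222
G01 X80.5704 Y30.1312 F2871
G01 X192.6104 Y153.3699 F2871
G01 X207.7927 Y78.9986 F2871
G01 X146.3027 Y54.1760 F2871
G01 X43.1991 Y174.5031 F2871
M5
G00 X0.0000 Y0.0000

1 u = 1 mm; y_m = 187.2485 − y.

[1] `<rect>` rectangle, #0000ff→engrave S222 F2871: (22.5959,128.7319) → (36.9714,128.7319) → (36.9714,56.1254) → (22.5959,56.1254) → (22.5959,128.7319) (closed)

[2] `<polygon>` closed polygon, #0000ff→engrave S222 F2871: (39.7620,83.3538) → (59.5222,95.2904) → (100.1538,108.7305) → (36.8083,113.6253) → (39.7620,83.3538) (closed)

[3] `<line>` line segment, #0000ff→engrave S222 F2871: (180.1590,144.8772) → (65.6446,168.8454)

[4] `<polygon>` closed polygon, #0000ff→engrave S222 F2871: (43.1991,174.5031) → (80.5704,30.1312) → (192.6104,153.3699) → (207.7927,78.9986) → (146.3027,54.1760) → (43.1991,174.5031) (closed)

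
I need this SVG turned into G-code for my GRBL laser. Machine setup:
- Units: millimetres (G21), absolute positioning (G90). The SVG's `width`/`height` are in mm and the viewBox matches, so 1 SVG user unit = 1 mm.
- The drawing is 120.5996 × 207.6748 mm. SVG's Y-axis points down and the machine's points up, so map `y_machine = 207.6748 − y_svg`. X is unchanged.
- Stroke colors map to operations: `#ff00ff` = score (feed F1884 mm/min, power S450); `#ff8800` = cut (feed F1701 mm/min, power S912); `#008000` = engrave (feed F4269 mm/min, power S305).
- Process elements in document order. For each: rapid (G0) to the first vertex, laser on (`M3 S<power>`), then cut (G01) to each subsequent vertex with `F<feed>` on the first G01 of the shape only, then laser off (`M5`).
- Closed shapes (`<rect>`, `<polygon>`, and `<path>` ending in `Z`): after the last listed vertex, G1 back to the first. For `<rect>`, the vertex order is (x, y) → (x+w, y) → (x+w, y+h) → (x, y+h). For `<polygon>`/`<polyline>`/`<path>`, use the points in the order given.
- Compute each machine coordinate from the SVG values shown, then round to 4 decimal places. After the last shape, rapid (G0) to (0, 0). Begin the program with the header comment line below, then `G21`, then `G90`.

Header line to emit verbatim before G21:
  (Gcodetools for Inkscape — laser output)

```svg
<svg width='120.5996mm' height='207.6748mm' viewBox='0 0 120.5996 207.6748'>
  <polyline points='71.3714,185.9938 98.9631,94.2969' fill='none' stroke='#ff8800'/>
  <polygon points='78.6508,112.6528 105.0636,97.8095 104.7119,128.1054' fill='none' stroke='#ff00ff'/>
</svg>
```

1 u = 1 mm; y_m = 207.6748 − y.

[1] `<polyline>` line segment, #ff8800→cut S912 F1701: (71.3714,21.6810) → (98.9631,113.3779)

[2] `<polygon>` regular polygon, #ff00ff→score S450 F1884: (78.6508,95.0220) → (105.0636,109.8653) → (104.7119,79.5694) → (78.6508,95.0220) (closed)

(Gcodetools for Inkscape — laser output)
G21
G90
G0 X71.3714 Y21.6810
M3 S912
G01 X98.9631 Y113.3779 F1701
M5
G0 X78.6508 Y95.0220
M3 S450
G01 X105.0636 Y109.8653 F1884
G01 X104.7119 Y79.5694
G01 X78.6508 Y95.0220
M5
G0 X0.0000 Y0.0000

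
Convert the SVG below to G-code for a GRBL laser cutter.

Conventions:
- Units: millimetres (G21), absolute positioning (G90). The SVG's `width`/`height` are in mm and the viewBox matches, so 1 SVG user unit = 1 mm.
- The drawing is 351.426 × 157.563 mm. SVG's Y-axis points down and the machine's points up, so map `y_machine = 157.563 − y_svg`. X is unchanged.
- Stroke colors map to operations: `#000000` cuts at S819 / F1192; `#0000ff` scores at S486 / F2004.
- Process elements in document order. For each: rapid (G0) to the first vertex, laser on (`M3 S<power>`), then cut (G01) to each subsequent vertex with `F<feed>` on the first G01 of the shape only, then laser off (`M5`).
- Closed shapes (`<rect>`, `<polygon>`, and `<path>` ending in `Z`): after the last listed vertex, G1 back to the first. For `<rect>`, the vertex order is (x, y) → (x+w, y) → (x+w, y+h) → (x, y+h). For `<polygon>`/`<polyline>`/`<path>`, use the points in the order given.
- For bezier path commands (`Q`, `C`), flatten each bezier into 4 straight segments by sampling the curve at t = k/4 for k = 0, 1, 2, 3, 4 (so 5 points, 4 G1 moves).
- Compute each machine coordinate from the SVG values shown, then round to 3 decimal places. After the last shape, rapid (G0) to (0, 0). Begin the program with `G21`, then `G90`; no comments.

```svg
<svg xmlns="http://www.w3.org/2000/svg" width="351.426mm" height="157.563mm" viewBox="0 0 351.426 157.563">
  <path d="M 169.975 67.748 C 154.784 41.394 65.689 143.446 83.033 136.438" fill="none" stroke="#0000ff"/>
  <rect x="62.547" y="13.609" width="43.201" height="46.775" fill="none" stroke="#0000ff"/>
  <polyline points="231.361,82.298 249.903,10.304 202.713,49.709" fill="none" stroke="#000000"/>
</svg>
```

G21
G90
G0 X169.975 Y89.815
M3 S486
G01 X147.543 Y89.215 F2004
G01 X114.303 Y62.725
G01 X87.164 Y32.607
G01 X83.033 Y21.125
M5
G0 X62.547 Y143.954
M3 S486
G01 X105.748 Y143.954 F2004
G01 X105.748 Y97.179
G01 X62.547 Y97.179
G01 X62.547 Y143.954
M5
G0 X231.361 Y75.265
M3 S819
G01 X249.903 Y147.259 F1192
G01 X202.713 Y107.854
M5
G0 X0.000 Y0.000

viewBox `0 0 351.426 157.563` with mm width/height → 1 unit = 1 mm. Flip: y_m = 157.563 − y_svg.

**Shape 1** — `<path>` cubic bezier, stroke `#0000ff` → score (S486, F2004). Control points (SVG): P0=(169.975,67.748), P1=(154.784,41.394), P2=(65.689,143.446), P3=(83.033,136.438); sampled at t=k/4. Machine vertices: (169.975,89.815) → (147.543,89.215) → (114.303,62.725) → (87.164,32.607) → (83.033,21.125). Open path.

**Shape 2** — `<rect>` rectangle, stroke `#0000ff` → score (S486, F2004). Machine vertices: (62.547,143.954) → (105.748,143.954) → (105.748,97.179) → (62.547,97.179) → (62.547,143.954). Closed: final G1 returns to the first vertex.

**Shape 3** — `<polyline>` open polyline, stroke `#000000` → cut (S819, F1192). Machine vertices: (231.361,75.265) → (249.903,147.259) → (202.713,107.854). Open path.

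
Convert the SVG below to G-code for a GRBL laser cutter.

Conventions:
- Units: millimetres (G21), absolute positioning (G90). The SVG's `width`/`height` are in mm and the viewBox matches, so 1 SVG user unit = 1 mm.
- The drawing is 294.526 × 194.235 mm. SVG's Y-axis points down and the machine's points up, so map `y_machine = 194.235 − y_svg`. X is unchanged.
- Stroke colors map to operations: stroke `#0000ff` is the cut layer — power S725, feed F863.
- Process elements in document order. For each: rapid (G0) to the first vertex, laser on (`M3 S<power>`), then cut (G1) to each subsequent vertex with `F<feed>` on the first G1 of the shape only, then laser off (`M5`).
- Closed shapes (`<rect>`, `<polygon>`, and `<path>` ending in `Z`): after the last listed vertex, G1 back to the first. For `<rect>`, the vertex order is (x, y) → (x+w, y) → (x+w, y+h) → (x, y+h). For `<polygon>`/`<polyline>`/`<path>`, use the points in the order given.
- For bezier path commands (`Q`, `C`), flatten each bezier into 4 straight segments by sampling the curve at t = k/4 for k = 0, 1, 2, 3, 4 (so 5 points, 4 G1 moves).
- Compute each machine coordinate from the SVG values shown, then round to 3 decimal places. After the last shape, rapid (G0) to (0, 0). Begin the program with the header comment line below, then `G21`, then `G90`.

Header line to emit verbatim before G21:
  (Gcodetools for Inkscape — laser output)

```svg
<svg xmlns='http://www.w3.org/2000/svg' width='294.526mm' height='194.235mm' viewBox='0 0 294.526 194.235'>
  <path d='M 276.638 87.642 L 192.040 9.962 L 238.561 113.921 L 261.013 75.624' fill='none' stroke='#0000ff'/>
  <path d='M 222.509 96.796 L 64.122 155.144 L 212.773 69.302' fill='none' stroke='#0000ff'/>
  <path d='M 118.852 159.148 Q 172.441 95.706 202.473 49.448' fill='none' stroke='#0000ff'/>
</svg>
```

Since the viewBox matches the mm dimensions, user units are millimetres directly. The only transform is the Y-flip y_m = 194.235 − y_svg.

Shape 1 is a open polyline drawn with `<path>`. Its stroke #0000ff means cut at S725, F863. After flipping Y the toolpath is (276.638,106.593) → (192.040,184.273) → (238.561,80.314) → (261.013,118.611).

Shape 2 is a open polyline drawn with `<path>`. Its stroke #0000ff means cut at S725, F863. After flipping Y the toolpath is (222.509,97.439) → (64.122,39.091) → (212.773,124.933).

Shape 3 is a quadratic bezier drawn with `<path>`. Its stroke #0000ff means cut at S725, F863. After flipping Y the toolpath is (118.852,35.087) → (144.174,65.734) → (166.552,94.233) → (185.985,120.584) → (202.473,144.787).

(Gcodetools for Inkscape — laser output)
G21
G90
G0 X276.638 Y106.593
M3 S725
G1 X192.040 Y184.273 F863
G1 X238.561 Y80.314
G1 X261.013 Y118.611
M5
G0 X222.509 Y97.439
M3 S725
G1 X64.122 Y39.091 F863
G1 X212.773 Y124.933
M5
G0 X118.852 Y35.087
M3 S725
G1 X144.174 Y65.734 F863
G1 X166.552 Y94.233
G1 X185.985 Y120.584
G1 X202.473 Y144.787
M5
G0 X0.000 Y0.000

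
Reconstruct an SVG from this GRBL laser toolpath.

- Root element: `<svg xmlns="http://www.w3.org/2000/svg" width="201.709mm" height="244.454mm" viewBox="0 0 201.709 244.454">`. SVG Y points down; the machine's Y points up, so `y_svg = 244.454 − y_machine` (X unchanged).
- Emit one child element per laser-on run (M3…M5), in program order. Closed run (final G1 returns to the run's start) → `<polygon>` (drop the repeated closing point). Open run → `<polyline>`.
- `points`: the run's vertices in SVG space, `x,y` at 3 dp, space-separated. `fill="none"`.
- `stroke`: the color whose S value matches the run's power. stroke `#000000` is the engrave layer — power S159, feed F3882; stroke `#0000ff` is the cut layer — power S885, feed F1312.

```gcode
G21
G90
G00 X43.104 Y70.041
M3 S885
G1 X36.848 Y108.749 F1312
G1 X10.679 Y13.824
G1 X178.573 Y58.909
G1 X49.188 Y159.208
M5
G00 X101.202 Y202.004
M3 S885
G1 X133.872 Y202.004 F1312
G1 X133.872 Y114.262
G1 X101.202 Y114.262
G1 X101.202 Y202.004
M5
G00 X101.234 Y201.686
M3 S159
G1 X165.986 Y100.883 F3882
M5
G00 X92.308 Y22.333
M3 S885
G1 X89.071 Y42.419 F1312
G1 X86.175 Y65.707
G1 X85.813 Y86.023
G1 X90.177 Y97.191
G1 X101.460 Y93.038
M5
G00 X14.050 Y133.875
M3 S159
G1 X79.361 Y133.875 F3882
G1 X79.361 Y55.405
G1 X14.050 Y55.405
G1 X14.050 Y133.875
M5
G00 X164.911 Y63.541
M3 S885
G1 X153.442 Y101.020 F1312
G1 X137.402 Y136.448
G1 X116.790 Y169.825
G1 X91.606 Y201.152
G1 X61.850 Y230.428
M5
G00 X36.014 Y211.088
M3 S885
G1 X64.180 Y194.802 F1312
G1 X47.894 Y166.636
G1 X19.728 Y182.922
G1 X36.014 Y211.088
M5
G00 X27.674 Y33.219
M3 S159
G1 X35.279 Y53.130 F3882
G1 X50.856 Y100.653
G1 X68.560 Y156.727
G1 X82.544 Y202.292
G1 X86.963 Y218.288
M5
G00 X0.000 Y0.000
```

Machine Y-up, SVG Y-down with viewBox height 244.454, so y_svg = 244.454 − y_machine; X carries over.

Run 1: the run's S885 means `#0000ff` (cut). The run is open, so emit a `<polyline>` with points (Y-flipped): 43.104,174.413 36.848,135.705 10.679,230.630 178.573,185.545 49.188,85.246.

Run 2: power S885 maps to stroke `#0000ff` (cut). The run returns to its start, so emit a `<polygon>` with points (Y-flipped): 101.202,42.450 133.872,42.450 133.872,130.192 101.202,130.192.

Run 3: the run's S159 means `#000000` (engrave). The run is open, so emit a `<polyline>` with points (Y-flipped): 101.234,42.768 165.986,143.571.

Run 4: power S885 maps to stroke `#0000ff` (cut). The run is open, so emit a `<polyline>` with points (Y-flipped): 92.308,222.121 89.071,202.035 86.175,178.747 85.813,158.431 90.177,147.263 101.460,151.416.

Run 5: the run's S159 means `#000000` (engrave). The run returns to its start, so emit a `<polygon>` with points (Y-flipped): 14.050,110.579 79.361,110.579 79.361,189.049 14.050,189.049.

Run 6: S885 ⇒ cut layer `#0000ff`. The run is open, so emit a `<polyline>` with points (Y-flipped): 164.911,180.913 153.442,143.434 137.402,108.006 116.790,74.629 91.606,43.302 61.850,14.026.

Run 7: the run's S885 means `#0000ff` (cut). The run returns to its start, so emit a `<polygon>` with points (Y-flipped): 36.014,33.366 64.180,49.652 47.894,77.818 19.728,61.532.

Run 8: the run's S159 means `#000000` (engrave). The run is open, so emit a `<polyline>` with points (Y-flipped): 27.674,211.235 35.279,191.324 50.856,143.801 68.560,87.727 82.544,42.162 86.963,26.166.

<svg xmlns="http://www.w3.org/2000/svg" width="201.709mm" height="244.454mm" viewBox="0 0 201.709 244.454">
  <polyline points="43.104,174.413 36.848,135.705 10.679,230.630 178.573,185.545 49.188,85.246" fill="none" stroke="#0000ff"/>
  <polygon points="101.202,42.450 133.872,42.450 133.872,130.192 101.202,130.192" fill="none" stroke="#0000ff"/>
  <polyline points="101.234,42.768 165.986,143.571" fill="none" stroke="#000000"/>
  <polyline points="92.308,222.121 89.071,202.035 86.175,178.747 85.813,158.431 90.177,147.263 101.460,151.416" fill="none" stroke="#0000ff"/>
  <polygon points="14.050,110.579 79.361,110.579 79.361,189.049 14.050,189.049" fill="none" stroke="#000000"/>
  <polyline points="164.911,180.913 153.442,143.434 137.402,108.006 116.790,74.629 91.606,43.302 61.850,14.026" fill="none" stroke="#0000ff"/>
  <polygon points="36.014,33.366 64.180,49.652 47.894,77.818 19.728,61.532" fill="none" stroke="#0000ff"/>
  <polyline points="27.674,211.235 35.279,191.324 50.856,143.801 68.560,87.727 82.544,42.162 86.963,26.166" fill="none" stroke="#000000"/>
</svg>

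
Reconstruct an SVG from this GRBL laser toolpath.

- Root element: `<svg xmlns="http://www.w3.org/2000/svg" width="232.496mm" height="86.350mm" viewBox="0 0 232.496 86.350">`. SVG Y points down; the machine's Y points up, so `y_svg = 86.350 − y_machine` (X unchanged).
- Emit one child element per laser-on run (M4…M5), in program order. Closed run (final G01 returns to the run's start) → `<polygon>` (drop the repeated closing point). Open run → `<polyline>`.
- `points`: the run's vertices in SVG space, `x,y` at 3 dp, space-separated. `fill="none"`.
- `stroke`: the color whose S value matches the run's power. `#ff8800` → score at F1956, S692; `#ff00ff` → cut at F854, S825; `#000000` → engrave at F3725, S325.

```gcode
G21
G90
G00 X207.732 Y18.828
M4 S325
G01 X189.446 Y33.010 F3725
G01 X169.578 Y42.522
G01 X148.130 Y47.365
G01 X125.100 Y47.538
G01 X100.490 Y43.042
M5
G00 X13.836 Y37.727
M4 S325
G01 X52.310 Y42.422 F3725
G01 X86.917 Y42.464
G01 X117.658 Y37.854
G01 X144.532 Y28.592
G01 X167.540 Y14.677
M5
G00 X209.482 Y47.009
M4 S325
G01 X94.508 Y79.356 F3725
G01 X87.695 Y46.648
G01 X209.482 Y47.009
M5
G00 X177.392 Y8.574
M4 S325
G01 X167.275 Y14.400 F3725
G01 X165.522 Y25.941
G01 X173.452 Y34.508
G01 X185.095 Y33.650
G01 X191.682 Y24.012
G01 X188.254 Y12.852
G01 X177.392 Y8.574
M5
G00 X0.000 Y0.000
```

<svg xmlns="http://www.w3.org/2000/svg" width="232.496mm" height="86.350mm" viewBox="0 0 232.496 86.350">
  <polyline points="207.732,67.522 189.446,53.340 169.578,43.828 148.130,38.985 125.100,38.812 100.490,43.308" fill="none" stroke="#000000"/>
  <polyline points="13.836,48.623 52.310,43.928 86.917,43.886 117.658,48.496 144.532,57.758 167.540,71.673" fill="none" stroke="#000000"/>
  <polygon points="209.482,39.341 94.508,6.994 87.695,39.702" fill="none" stroke="#000000"/>
  <polygon points="177.392,77.776 167.275,71.950 165.522,60.409 173.452,51.842 185.095,52.700 191.682,62.338 188.254,73.498" fill="none" stroke="#000000"/>
</svg>

Machine Y-up, SVG Y-down with viewBox height 86.350, so y_svg = 86.350 − y_machine; X carries over. Every run uses S325, so all elements get stroke `#000000` (engrave).

Run 1: The run is open, so emit a `<polyline>` with points (Y-flipped): 207.732,67.522 189.446,53.340 169.578,43.828 148.130,38.985 125.100,38.812 100.490,43.308.

Run 2: The run is open, so emit a `<polyline>` with points (Y-flipped): 13.836,48.623 52.310,43.928 86.917,43.886 117.658,48.496 144.532,57.758 167.540,71.673.

Run 3: The run returns to its start, so emit a `<polygon>` with points (Y-flipped): 209.482,39.341 94.508,6.994 87.695,39.702.

Run 4: The run returns to its start, so emit a `<polygon>` with points (Y-flipped): 177.392,77.776 167.275,71.950 165.522,60.409 173.452,51.842 185.095,52.700 191.682,62.338 188.254,73.498.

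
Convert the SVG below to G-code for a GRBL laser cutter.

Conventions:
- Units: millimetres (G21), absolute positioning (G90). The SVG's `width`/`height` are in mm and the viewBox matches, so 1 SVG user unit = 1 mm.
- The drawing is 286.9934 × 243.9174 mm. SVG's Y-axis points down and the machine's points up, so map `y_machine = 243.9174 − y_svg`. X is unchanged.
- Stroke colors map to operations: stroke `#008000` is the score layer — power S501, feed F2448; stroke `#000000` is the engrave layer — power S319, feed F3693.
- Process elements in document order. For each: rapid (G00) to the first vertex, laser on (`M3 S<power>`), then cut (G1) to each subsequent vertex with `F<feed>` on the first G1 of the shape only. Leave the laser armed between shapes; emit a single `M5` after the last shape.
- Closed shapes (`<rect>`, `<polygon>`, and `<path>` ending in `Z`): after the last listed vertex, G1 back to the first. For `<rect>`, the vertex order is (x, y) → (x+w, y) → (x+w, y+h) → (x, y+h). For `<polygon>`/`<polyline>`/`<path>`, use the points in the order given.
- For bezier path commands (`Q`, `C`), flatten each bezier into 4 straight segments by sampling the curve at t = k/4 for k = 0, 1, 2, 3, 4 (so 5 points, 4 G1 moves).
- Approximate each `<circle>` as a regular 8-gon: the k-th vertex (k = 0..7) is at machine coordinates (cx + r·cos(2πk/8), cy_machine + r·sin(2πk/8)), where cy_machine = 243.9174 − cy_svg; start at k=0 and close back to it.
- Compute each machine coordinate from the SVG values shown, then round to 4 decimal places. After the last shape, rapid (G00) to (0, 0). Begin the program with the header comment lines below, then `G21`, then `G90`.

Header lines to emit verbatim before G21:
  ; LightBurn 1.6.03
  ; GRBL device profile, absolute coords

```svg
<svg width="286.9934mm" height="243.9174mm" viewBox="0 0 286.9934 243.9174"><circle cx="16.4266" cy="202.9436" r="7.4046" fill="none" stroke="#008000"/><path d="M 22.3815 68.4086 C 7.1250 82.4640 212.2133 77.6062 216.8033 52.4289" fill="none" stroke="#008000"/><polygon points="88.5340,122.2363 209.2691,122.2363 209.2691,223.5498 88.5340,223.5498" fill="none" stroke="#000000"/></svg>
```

; LightBurn 1.6.03
; GRBL device profile, absolute coords
G21
G90
G00 X23.8312 Y40.9738
M3 S501
G1 X21.6624 Y46.2096 F2448
G1 X16.4266 Y48.3784
G1 X11.1908 Y46.2096
G1 X9.0220 Y40.9738
G1 X11.1908 Y35.7380
G1 X16.4266 Y33.5692
G1 X21.6624 Y35.7380
G1 X23.8312 Y40.9738
G00 X22.3815 Y175.5088
M3 S501
G1 X45.6781 Y168.5354 F2448
G1 X112.1500 Y168.7864
G1 X182.3430 Y176.3935
G1 X216.8033 Y191.4885
G00 X88.5340 Y121.6811
M3 S319
G1 X209.2691 Y121.6811 F3693
G1 X209.2691 Y20.3676
G1 X88.5340 Y20.3676
G1 X88.5340 Y121.6811
M5
G00 X0.0000 Y0.0000

1 u = 1 mm; y_m = 243.9174 − y.

[1] `<circle>` circle, #008000→score S501 F2448: (23.8312,40.9738) → (21.6624,46.2096) → (16.4266,48.3784) → (11.1908,46.2096) → (9.0220,40.9738) → (11.1908,35.7380) → (16.4266,33.5692) → (21.6624,35.7380) → (23.8312,40.9738) (closed)

[2] `<path>` cubic bezier, #008000→score S501 F2448: (22.3815,175.5088) → (45.6781,168.5354) → (112.1500,168.7864) → (182.3430,176.3935) → (216.8033,191.4885)

[3] `<polygon>` rectangle, #000000→engrave S319 F3693: (88.5340,121.6811) → (209.2691,121.6811) → (209.2691,20.3676) → (88.5340,20.3676) → (88.5340,121.6811) (closed)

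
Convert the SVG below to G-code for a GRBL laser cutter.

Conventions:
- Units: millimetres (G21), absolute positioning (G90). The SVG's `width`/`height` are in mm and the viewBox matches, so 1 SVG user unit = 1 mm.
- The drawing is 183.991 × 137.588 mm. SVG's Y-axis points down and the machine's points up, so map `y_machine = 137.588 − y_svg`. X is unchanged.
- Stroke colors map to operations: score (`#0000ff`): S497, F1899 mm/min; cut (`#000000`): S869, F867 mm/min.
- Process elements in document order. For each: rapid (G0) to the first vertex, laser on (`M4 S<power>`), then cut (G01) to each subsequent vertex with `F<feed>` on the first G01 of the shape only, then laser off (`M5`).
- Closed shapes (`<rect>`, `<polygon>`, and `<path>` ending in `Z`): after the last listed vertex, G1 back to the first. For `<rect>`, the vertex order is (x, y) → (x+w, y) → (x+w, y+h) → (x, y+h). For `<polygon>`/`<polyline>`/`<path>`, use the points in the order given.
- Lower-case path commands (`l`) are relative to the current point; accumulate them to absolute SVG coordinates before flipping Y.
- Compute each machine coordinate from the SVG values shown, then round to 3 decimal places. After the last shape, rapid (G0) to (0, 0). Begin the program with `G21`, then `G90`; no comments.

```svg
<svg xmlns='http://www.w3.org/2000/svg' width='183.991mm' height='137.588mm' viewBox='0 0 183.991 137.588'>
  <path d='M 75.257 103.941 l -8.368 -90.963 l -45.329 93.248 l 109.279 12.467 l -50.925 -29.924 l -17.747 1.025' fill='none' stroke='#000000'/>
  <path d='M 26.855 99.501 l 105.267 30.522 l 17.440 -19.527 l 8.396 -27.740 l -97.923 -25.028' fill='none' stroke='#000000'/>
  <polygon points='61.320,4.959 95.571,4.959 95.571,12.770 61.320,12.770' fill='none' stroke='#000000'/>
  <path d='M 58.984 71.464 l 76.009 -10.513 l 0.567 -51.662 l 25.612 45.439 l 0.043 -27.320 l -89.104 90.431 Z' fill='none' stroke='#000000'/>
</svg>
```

Since the viewBox matches the mm dimensions, user units are millimetres directly. The only transform is the Y-flip y_m = 137.588 − y_svg.

Shape 1 is a open polyline drawn with `<path>`. Its stroke #000000 means cut at S869, F867. After flipping Y the toolpath is (75.257,33.647) → (66.889,124.610) → (21.560,31.362) → (130.839,18.895) → (79.914,48.819) → (62.167,47.794).

Shape 2 is a open polyline drawn with `<path>`. Its stroke #000000 means cut at S869, F867. After flipping Y the toolpath is (26.855,38.087) → (132.122,7.565) → (149.562,27.092) → (157.958,54.832) → (60.035,79.860).

Shape 3 is a rectangle drawn with `<polygon>`. Its stroke #000000 means cut at S869, F867. After flipping Y the toolpath is (61.320,132.629) → (95.571,132.629) → (95.571,124.818) → (61.320,124.818) → (61.320,132.629), returning to the start.

Shape 4 is a closed polygon drawn with `<path>`. Its stroke #000000 means cut at S869, F867. After flipping Y the toolpath is (58.984,66.124) → (134.993,76.637) → (135.560,128.299) → (161.172,82.860) → (161.215,110.180) → (72.111,19.749) → (58.984,66.124), returning to the start.

G21
G90
G0 X75.257 Y33.647
M4 S869
G01 X66.889 Y124.610 F867
G01 X21.560 Y31.362
G01 X130.839 Y18.895
G01 X79.914 Y48.819
G01 X62.167 Y47.794
M5
G0 X26.855 Y38.087
M4 S869
G01 X132.122 Y7.565 F867
G01 X149.562 Y27.092
G01 X157.958 Y54.832
G01 X60.035 Y79.860
M5
G0 X61.320 Y132.629
M4 S869
G01 X95.571 Y132.629 F867
G01 X95.571 Y124.818
G01 X61.320 Y124.818
G01 X61.320 Y132.629
M5
G0 X58.984 Y66.124
M4 S869
G01 X134.993 Y76.637 F867
G01 X135.560 Y128.299
G01 X161.172 Y82.860
G01 X161.215 Y110.180
G01 X72.111 Y19.749
G01 X58.984 Y66.124
M5
G0 X0.000 Y0.000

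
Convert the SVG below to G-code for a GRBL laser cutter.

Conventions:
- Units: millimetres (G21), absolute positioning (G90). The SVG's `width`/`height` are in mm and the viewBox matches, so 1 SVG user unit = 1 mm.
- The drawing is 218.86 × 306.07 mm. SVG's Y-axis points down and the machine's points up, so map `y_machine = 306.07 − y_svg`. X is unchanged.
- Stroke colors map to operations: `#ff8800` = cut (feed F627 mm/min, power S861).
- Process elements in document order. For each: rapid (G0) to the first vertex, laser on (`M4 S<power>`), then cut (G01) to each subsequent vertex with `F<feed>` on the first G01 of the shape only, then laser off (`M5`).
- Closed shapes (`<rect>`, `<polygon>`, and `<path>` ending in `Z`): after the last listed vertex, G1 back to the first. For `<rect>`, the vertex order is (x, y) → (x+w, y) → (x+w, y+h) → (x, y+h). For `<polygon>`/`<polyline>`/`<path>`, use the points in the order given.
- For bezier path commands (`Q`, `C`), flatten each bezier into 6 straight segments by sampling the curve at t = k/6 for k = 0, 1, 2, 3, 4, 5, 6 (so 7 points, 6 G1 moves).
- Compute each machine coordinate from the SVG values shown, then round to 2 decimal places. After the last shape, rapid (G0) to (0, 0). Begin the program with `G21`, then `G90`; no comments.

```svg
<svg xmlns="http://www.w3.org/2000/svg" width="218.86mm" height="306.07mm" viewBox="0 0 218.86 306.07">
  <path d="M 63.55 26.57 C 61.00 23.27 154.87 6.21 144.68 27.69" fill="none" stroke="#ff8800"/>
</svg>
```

G21
G90
G0 X63.55 Y279.50
M4 S861
G01 X69.38 Y282.05 F627
G01 X85.71 Y285.45
G01 X106.98 Y288.23
G01 X127.61 Y288.95
G01 X142.03 Y286.15
G01 X144.68 Y278.38
M5
G0 X0.00 Y0.00

viewBox `0 0 218.86 306.07` with mm width/height → 1 unit = 1 mm. Flip: y_m = 306.07 − y_svg.

**Shape 1** — `<path>` cubic bezier, stroke `#ff8800` → cut (S861, F627). Control points (SVG): P0=(63.55,26.57), P1=(61.00,23.27), P2=(154.87,6.21), P3=(144.68,27.69); sampled at t=k/6. Machine vertices: (63.55,279.50) → (69.38,282.05) → (85.71,285.45) → (106.98,288.23) → (127.61,288.95) → (142.03,286.15) → (144.68,278.38). Open path.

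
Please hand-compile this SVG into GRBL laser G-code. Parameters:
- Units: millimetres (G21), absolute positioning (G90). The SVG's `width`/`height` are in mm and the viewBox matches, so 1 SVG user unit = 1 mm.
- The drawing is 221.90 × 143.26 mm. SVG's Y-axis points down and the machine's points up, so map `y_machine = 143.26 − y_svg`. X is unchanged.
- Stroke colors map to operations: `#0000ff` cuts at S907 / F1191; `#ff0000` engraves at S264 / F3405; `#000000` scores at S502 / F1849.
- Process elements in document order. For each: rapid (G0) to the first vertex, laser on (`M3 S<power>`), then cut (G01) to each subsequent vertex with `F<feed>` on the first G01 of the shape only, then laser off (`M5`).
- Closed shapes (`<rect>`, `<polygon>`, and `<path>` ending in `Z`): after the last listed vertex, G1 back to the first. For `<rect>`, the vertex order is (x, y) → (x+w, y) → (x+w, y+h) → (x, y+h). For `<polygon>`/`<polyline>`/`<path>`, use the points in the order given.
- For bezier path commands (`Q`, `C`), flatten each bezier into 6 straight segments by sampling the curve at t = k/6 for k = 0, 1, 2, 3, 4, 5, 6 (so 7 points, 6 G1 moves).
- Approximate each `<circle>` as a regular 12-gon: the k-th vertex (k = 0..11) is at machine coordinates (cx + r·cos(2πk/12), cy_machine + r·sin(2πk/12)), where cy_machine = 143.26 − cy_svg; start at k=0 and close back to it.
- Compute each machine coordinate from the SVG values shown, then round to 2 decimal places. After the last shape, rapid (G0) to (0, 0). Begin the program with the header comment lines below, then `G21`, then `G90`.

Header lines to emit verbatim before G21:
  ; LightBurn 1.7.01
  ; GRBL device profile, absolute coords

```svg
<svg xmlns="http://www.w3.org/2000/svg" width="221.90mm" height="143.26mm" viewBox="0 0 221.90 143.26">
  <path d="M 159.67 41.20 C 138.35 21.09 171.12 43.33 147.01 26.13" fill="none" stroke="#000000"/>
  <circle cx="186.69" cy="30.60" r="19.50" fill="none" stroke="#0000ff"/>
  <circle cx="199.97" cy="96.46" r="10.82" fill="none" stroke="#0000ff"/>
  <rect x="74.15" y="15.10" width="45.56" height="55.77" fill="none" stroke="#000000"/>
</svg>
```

Since the viewBox matches the mm dimensions, user units are millimetres directly. The only transform is the Y-flip y_m = 143.26 − y_svg.

Shape 1 is a cubic bezier drawn with `<path>`. Its stroke #000000 means score at S502, F1849. After flipping Y the toolpath is (159.67,102.06) → (153.00,108.96) → (152.27,111.08) → (154.39,110.69) → (156.27,110.05) → (154.84,111.44) → (147.01,117.13).

Shape 2 is a circle drawn with `<circle>`. Its stroke #0000ff means cut at S907, F1191. After flipping Y the toolpath is (206.19,112.66) → (203.58,122.41) → (196.44,129.55) → (186.69,132.16) → (176.94,129.55) → (169.80,122.41) → (167.19,112.66) → (169.80,102.91) → (176.94,95.77) → (186.69,93.16) → (196.44,95.77) → (203.58,102.91) → (206.19,112.66), returning to the start.

Shape 3 is a circle drawn with `<circle>`. Its stroke #0000ff means cut at S907, F1191. After flipping Y the toolpath is (210.79,46.80) → (209.34,52.21) → (205.38,56.17) → (199.97,57.62) → (194.56,56.17) → (190.60,52.21) → (189.15,46.80) → (190.60,41.39) → (194.56,37.43) → (199.97,35.98) → (205.38,37.43) → (209.34,41.39) → (210.79,46.80), returning to the start.

Shape 4 is a rectangle drawn with `<rect>`. Its stroke #000000 means score at S502, F1849. After flipping Y the toolpath is (74.15,128.16) → (119.71,128.16) → (119.71,72.39) → (74.15,72.39) → (74.15,128.16), returning to the start.

; LightBurn 1.7.01
; GRBL device profile, absolute coords
G21
G90
G0 X159.67 Y102.06
M3 S502
G01 X153.00 Y108.96 F1849
G01 X152.27 Y111.08
G01 X154.39 Y110.69
G01 X156.27 Y110.05
G01 X154.84 Y111.44
G01 X147.01 Y117.13
M5
G0 X206.19 Y112.66
M3 S907
G01 X203.58 Y122.41 F1191
G01 X196.44 Y129.55
G01 X186.69 Y132.16
G01 X176.94 Y129.55
G01 X169.80 Y122.41
G01 X167.19 Y112.66
G01 X169.80 Y102.91
G01 X176.94 Y95.77
G01 X186.69 Y93.16
G01 X196.44 Y95.77
G01 X203.58 Y102.91
G01 X206.19 Y112.66
M5
G0 X210.79 Y46.80
M3 S907
G01 X209.34 Y52.21 F1191
G01 X205.38 Y56.17
G01 X199.97 Y57.62
G01 X194.56 Y56.17
G01 X190.60 Y52.21
G01 X189.15 Y46.80
G01 X190.60 Y41.39
G01 X194.56 Y37.43
G01 X199.97 Y35.98
G01 X205.38 Y37.43
G01 X209.34 Y41.39
G01 X210.79 Y46.80
M5
G0 X74.15 Y128.16
M3 S502
G01 X119.71 Y128.16 F1849
G01 X119.71 Y72.39
G01 X74.15 Y72.39
G01 X74.15 Y128.16
M5
G0 X0.00 Y0.00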